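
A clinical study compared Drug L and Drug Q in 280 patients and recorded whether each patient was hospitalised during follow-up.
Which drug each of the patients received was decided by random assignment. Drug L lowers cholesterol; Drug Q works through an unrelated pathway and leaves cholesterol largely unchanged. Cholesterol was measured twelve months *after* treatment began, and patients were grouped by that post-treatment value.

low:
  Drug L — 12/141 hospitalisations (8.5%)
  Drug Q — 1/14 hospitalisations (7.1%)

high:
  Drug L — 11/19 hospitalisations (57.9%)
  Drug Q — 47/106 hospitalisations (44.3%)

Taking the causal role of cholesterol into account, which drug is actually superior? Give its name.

The stratified and pooled comparisons disagree (Drug Q wins within each cholesterol; Drug L wins overall), so the answer turns on the causal role of cholesterol.
Cholesterol lies on the pathway drug → cholesterol → outcome, so adjusting for it blocks the indirect effect. For the total causal effect of drug, use the unadjusted pooled rates.
Pooled: Drug L 14.4% vs Drug Q 40.0%; Drug L is lower overall.

Drug L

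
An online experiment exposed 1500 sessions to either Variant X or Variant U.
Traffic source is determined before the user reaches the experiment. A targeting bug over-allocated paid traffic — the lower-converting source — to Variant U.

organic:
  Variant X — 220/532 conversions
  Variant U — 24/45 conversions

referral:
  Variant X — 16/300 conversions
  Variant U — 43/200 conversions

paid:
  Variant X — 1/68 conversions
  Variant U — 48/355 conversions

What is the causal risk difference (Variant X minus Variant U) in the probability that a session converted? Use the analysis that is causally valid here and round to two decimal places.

-0.13

Nothing the variant does changes traffic source; the imbalance is an allocation artefact. With traffic source also predicting the outcome, the pooled figure is confounded, and the within-stratum comparison is the causal one.
Adjusting over the population distribution of traffic source: 0.385·(0.414−0.533) + 0.333·(0.053−0.215) + 0.282·(0.015−0.135) = -0.134.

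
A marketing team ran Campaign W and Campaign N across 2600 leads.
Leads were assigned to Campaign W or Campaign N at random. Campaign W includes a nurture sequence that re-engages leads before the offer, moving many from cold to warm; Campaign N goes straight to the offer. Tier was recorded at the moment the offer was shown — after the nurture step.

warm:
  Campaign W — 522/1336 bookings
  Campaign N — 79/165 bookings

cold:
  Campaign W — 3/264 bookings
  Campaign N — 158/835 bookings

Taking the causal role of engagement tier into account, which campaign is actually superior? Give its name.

Campaign W

The engagement tier-specific comparison favours Campaign N throughout, but the pooled figures favour Campaign W. The question is whether to condition on engagement tier.
Engagement tier is downstream of the campaign. One should not condition on a consequence of treatment, so the overall rates are the right comparison.
Pooled: Campaign W 32.8% vs Campaign N 23.7%; Campaign W is higher overall.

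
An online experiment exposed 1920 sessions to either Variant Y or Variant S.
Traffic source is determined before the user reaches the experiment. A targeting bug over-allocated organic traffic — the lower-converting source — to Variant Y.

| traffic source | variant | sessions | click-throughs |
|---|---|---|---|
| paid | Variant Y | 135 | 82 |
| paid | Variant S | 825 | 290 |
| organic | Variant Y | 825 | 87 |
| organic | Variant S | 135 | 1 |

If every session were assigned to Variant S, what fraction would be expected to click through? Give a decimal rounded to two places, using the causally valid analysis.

0.18

Variant Y is higher inside every traffic source stratum but Variant S is higher in aggregate. Whether to stratify depends on how traffic source relates to the variant.
Nothing the variant does changes traffic source; the imbalance is an allocation artefact. With traffic source also predicting the outcome, the pooled figure is confounded, and the within-stratum comparison is the causal one.
Standardising Variant S to the population traffic source mix: 0.500·290/825 + 0.500·1/135 = 0.179.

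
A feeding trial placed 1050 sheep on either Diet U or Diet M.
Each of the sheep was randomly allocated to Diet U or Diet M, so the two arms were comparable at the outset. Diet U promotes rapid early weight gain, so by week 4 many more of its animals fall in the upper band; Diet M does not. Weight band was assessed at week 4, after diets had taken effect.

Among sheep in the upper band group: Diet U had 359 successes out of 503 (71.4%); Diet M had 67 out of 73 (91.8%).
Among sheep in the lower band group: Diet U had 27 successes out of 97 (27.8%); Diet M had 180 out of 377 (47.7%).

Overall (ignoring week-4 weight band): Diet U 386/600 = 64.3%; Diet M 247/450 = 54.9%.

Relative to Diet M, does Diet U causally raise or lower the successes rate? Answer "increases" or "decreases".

increases

The stratified and pooled comparisons disagree (Diet M wins within each week-4 weight band; Diet U wins overall), so the answer turns on the causal role of week-4 weight band.
Week-4 weight band lies on the pathway diet → week-4 weight band → outcome, so adjusting for it blocks the indirect effect. For the total causal effect of diet, use the unadjusted pooled rates.
Pooled: Diet U 64.3% vs Diet M 54.9%; Diet U is higher overall.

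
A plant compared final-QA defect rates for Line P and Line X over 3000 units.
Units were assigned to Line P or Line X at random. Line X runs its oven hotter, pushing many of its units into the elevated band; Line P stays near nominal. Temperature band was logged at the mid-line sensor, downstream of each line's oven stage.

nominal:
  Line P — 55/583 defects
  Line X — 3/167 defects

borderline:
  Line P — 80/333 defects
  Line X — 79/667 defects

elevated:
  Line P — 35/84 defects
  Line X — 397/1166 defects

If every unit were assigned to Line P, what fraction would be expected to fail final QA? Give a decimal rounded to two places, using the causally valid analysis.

0.17

The in-process temperature band-specific comparison favours Line X throughout, but the pooled figures favour Line P. The question is whether to condition on in-process temperature band.
In-process temperature band is downstream of the line. One should not condition on a consequence of treatment, so the overall rates are the right comparison.
So P(outcome | do(Line P)) is just the pooled rate for Line P: 170/1000 = 0.170.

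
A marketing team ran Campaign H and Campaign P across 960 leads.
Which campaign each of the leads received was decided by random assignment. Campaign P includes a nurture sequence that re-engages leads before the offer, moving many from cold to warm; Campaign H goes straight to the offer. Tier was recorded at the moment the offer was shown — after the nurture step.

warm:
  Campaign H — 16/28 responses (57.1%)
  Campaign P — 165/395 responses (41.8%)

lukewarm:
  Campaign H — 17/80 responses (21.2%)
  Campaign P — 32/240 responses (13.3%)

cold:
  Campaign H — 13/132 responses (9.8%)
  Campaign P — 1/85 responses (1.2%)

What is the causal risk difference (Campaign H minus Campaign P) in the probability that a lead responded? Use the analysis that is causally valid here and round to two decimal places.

Because the campaign influences engagement tier, engagement tier is a post-treatment mediator, not a confounder. Stratifying on it would bias the estimate; the causal effect is the crude pooled difference.
The causal difference is the pooled difference: 0.192 − 0.275 = -0.083.

-0.08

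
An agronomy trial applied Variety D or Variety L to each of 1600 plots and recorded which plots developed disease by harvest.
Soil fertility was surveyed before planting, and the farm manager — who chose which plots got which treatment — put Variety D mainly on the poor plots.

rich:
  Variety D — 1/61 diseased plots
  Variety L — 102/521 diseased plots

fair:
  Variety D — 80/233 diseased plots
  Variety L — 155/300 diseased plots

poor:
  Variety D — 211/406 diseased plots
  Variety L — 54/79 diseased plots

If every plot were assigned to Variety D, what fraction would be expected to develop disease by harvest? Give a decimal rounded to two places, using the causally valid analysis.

0.28

Soil fertility is set before the variety has any effect — it is not caused by the variety — and it independently drives the outcome. That makes it a confounder, so the causal comparison is within soil fertility levels.
Standardising Variety D to the population soil fertility mix: 0.364·1/61 + 0.333·80/233 + 0.303·211/406 = 0.278.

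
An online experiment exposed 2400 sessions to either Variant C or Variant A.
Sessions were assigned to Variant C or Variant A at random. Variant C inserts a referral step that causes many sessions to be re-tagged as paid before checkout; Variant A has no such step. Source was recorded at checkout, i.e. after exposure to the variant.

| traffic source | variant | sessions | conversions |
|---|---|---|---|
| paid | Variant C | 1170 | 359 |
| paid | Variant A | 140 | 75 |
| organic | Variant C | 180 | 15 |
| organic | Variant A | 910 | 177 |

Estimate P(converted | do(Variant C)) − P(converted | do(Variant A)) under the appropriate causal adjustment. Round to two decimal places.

+0.04

Variant A is higher inside every traffic source stratum but Variant C is higher in aggregate. Whether to stratify depends on how traffic source relates to the variant.
Traffic source lies on the pathway variant → traffic source → outcome, so adjusting for it blocks the indirect effect. For the total causal effect of variant, use the unadjusted pooled rates.
The causal difference is the pooled difference: 0.277 − 0.240 = +0.037.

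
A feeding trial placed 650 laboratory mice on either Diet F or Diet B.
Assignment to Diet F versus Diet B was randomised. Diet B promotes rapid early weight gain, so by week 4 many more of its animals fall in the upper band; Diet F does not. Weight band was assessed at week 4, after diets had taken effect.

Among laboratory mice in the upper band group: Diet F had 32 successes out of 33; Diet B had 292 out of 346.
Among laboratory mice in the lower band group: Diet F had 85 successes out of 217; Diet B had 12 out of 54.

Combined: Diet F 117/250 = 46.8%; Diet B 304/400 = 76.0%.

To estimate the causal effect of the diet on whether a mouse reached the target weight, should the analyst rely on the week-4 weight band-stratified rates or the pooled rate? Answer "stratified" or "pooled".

The distribution of week-4 weight band is itself part of what the diet does — it is an intermediate outcome. Holding it fixed would remove that part of the effect; the total effect is the pooled difference.
Pooled: Diet F 46.8% vs Diet B 76.0%; Diet B is higher overall.

pooled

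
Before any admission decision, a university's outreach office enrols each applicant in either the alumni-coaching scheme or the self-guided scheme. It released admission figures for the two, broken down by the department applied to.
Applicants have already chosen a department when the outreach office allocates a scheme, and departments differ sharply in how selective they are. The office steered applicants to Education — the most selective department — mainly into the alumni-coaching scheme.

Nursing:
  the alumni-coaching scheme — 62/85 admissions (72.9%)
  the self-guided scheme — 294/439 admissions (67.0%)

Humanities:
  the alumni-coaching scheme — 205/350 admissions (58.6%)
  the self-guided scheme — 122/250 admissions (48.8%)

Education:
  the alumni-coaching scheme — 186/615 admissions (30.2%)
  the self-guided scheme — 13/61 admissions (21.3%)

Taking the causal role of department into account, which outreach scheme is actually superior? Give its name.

the alumni-coaching scheme

The stratified and pooled comparisons disagree (the alumni-coaching scheme wins within each department; the self-guided scheme wins overall), so the answer turns on the causal role of department.
Department satisfies the back-door criterion: it is not a descendant of the outreach scheme, and it blocks the spurious path from outreach scheme to outcome. Adjusting for it (i.e., using the within-department rates) gives the causal effect.
Within each level — Nursing: 72.9% vs 67.0%; Humanities: 58.6% vs 48.8%; Education: 30.2% vs 21.3% — the alumni-coaching scheme is higher every time.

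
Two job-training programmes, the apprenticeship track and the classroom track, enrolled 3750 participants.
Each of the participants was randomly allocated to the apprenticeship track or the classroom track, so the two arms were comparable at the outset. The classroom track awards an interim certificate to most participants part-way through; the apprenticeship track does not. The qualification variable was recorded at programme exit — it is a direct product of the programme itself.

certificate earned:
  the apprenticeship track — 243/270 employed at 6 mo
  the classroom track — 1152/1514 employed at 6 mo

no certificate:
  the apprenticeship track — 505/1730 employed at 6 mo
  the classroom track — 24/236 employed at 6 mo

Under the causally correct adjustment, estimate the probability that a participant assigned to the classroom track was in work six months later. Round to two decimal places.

Qualification attained during the programme here is a post-treatment variable shaped by the programme; conditioning on it would introduce bias rather than remove it. The overall comparison is the causal one.
So P(outcome | do(the classroom track)) is just the pooled rate for the classroom track: 1176/1750 = 0.672.

0.67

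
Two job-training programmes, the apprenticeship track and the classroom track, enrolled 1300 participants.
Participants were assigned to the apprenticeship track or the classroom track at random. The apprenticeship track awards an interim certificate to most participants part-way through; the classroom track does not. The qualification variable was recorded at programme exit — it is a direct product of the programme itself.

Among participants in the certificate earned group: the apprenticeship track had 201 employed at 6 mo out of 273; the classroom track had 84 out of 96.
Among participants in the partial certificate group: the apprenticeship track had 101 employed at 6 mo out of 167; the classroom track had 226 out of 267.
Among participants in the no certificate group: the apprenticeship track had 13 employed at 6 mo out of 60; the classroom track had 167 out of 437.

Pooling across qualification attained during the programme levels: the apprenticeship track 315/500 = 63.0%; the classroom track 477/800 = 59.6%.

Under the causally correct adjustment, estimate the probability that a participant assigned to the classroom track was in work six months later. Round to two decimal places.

the classroom track is higher inside every qualification attained during the programme stratum but the apprenticeship track is higher in aggregate. Whether to stratify depends on how qualification attained during the programme relates to the programme.
Qualification attained during the programme lies on the pathway programme → qualification attained during the programme → outcome, so adjusting for it blocks the indirect effect. For the total causal effect of programme, use the unadjusted pooled rates.
So P(outcome | do(the classroom track)) is just the pooled rate for the classroom track: 477/800 = 0.596.

0.60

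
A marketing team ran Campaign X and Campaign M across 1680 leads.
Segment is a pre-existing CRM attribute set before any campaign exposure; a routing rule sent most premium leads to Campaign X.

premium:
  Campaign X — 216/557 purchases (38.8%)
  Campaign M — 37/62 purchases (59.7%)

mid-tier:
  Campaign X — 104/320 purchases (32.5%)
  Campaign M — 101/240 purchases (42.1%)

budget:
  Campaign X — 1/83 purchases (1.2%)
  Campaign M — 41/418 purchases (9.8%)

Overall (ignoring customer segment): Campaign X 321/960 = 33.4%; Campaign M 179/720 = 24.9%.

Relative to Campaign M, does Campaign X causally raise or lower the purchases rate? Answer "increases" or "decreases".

The customer segment-specific comparison favours Campaign M throughout, but the pooled figures favour Campaign X. The question is whether to condition on customer segment.
Customer segment differs across campaigns for reasons unrelated to any effect of the campaign itself, and it separately predicts the outcome — a classic confounder. We must compare within customer segment levels.
Within each level — premium: 38.8% vs 59.7%; mid-tier: 32.5% vs 42.1%; budget: 1.2% vs 9.8% — Campaign M is higher every time.

decreases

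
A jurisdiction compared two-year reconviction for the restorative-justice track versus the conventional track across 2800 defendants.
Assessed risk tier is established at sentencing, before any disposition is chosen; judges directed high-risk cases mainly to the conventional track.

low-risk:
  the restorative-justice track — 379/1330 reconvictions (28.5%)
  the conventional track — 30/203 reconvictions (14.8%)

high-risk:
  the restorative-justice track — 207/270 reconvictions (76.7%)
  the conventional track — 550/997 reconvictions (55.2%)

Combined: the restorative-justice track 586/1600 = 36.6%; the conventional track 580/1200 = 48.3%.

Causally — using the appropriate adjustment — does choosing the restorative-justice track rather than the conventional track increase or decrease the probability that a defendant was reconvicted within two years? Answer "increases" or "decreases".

Nothing the disposition does changes assessed risk tier; the imbalance is an allocation artefact. With assessed risk tier also predicting the outcome, the pooled figure is confounded, and the within-stratum comparison is the causal one.
Within each level — low-risk: 28.5% vs 14.8%; high-risk: 76.7% vs 55.2% — the conventional track is lower every time.

increases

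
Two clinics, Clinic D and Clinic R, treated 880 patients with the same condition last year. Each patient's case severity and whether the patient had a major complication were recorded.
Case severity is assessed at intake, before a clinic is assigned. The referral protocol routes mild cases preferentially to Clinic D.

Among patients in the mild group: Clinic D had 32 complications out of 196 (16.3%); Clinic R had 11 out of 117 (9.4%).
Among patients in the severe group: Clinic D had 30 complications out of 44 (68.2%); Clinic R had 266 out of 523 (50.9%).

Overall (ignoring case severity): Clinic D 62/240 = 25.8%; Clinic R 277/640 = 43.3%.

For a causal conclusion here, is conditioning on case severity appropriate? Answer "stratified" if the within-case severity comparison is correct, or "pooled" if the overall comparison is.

The stratified and pooled comparisons disagree (Clinic R wins within each case severity; Clinic D wins overall), so the answer turns on the causal role of case severity.
Since case severity is a pre-existing factor (not a product of the clinic) and it affects the outcome on its own, it is a confounder. The stratified rates, not the pooled rate, identify the causal effect.
Within each level — mild: 16.3% vs 9.4%; severe: 68.2% vs 50.9% — Clinic R is lower every time.

stratified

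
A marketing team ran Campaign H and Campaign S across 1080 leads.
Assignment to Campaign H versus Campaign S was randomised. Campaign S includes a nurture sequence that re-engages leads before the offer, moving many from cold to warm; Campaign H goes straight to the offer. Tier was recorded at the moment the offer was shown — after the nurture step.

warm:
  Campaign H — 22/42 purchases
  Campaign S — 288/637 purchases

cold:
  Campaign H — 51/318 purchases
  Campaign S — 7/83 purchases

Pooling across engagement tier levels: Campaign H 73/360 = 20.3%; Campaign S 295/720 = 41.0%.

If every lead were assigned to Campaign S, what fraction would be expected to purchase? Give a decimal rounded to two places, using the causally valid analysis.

0.41

Within every engagement tier level Campaign H has the higher rate, yet pooled Campaign S does — Simpson's reversal.
Engagement tier here is a post-treatment variable shaped by the campaign; conditioning on it would introduce bias rather than remove it. The overall comparison is the causal one.
So P(outcome | do(Campaign S)) is just the pooled rate for Campaign S: 295/720 = 0.410.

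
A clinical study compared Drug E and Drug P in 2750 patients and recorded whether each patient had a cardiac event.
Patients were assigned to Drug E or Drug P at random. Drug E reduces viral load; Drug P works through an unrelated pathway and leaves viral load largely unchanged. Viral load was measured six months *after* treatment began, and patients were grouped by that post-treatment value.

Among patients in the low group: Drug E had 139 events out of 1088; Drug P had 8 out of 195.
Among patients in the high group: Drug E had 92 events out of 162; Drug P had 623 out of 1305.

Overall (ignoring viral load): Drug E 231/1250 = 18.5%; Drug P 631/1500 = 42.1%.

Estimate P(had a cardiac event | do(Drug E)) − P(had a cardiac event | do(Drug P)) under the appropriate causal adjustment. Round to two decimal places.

Viral load lies on the pathway drug → viral load → outcome, so adjusting for it blocks the indirect effect. For the total causal effect of drug, use the unadjusted pooled rates.
The causal difference is the pooled difference: 0.185 − 0.421 = -0.236.

-0.24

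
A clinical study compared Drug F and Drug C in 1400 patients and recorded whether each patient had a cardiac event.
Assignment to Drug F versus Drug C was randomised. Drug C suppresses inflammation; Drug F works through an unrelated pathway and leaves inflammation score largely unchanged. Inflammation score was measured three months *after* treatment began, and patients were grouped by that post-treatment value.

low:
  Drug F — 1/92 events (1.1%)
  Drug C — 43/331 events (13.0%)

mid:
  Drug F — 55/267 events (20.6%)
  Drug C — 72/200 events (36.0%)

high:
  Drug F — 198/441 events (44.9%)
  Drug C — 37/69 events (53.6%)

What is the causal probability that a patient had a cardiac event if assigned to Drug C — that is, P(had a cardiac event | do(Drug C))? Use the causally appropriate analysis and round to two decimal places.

Drug F is lower inside every inflammation score stratum but Drug C is lower in aggregate. Whether to stratify depends on how inflammation score relates to the drug.
Inflammation score is downstream of the drug. One should not condition on a consequence of treatment, so the overall rates are the right comparison.
So P(outcome | do(Drug C)) is just the pooled rate for Drug C: 152/600 = 0.253.

0.25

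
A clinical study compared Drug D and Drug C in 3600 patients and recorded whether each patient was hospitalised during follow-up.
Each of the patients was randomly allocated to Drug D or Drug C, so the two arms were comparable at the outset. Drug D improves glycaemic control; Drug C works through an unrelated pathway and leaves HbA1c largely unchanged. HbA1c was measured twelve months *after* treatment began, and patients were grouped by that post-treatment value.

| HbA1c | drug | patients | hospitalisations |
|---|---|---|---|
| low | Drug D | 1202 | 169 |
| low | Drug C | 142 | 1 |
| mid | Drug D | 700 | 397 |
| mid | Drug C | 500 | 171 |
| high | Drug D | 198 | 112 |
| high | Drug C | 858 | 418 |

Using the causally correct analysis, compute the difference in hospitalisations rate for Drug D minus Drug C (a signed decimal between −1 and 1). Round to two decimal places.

-0.07

HbA1c is recorded after the drug and is itself shifted by it — it sits on the causal path from drug to outcome. Conditioning on a mediator would strip out part of the effect we want; the pooled comparison gives the total causal effect.
The causal difference is the pooled difference: 0.323 − 0.393 = -0.070.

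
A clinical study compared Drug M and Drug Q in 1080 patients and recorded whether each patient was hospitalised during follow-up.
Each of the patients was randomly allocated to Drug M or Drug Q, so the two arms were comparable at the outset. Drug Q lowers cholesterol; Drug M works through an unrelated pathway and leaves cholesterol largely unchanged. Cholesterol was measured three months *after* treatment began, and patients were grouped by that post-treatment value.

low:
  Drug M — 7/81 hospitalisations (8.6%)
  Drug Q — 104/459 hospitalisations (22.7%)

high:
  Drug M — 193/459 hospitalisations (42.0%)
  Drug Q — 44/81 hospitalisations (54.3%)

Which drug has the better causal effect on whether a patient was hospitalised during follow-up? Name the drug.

Within every cholesterol level Drug M has the lower rate, yet pooled Drug Q does — Simpson's reversal.
Cholesterol is downstream of the drug. One should not condition on a consequence of treatment, so the overall rates are the right comparison.
Pooled: Drug M 37.0% vs Drug Q 27.4%; Drug Q is lower overall.

Drug Q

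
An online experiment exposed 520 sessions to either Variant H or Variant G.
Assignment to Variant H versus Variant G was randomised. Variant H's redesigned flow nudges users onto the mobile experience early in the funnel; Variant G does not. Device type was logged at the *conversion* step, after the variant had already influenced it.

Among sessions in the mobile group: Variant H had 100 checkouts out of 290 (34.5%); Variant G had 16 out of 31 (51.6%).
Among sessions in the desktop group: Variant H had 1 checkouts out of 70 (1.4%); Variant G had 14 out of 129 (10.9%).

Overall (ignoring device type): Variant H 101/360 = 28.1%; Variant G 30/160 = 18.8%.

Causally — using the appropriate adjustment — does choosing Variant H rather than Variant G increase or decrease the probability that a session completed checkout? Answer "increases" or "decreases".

Device type lies on the pathway variant → device type → outcome, so adjusting for it blocks the indirect effect. For the total causal effect of variant, use the unadjusted pooled rates.
Pooled: Variant H 28.1% vs Variant G 18.8%; Variant H is higher overall.

increases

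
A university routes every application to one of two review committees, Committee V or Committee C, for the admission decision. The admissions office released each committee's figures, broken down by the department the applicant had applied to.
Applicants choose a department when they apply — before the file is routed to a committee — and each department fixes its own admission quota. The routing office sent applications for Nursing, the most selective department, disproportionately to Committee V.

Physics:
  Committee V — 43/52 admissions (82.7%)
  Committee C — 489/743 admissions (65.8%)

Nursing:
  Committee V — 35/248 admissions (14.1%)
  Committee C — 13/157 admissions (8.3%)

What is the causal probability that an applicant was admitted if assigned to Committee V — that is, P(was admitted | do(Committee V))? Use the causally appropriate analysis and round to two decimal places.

The department-specific comparison favours Committee V throughout, but the pooled figures favour Committee C. The question is whether to condition on department.
Department satisfies the back-door criterion: it is not a descendant of the review committee, and it blocks the spurious path from review committee to outcome. Adjusting for it (i.e., using the within-department rates) gives the causal effect.
Standardising Committee V to the population department mix: 0.662·43/52 + 0.338·35/248 = 0.595.

0.60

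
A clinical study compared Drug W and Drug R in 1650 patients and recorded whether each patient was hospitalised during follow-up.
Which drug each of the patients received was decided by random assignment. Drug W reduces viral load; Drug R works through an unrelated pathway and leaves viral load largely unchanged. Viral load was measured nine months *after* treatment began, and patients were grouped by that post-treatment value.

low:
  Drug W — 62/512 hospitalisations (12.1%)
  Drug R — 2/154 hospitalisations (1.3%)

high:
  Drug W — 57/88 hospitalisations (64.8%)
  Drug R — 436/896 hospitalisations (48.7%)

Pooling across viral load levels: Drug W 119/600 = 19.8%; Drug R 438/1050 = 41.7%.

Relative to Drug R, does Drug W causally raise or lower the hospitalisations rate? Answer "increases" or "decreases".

The viral load-specific comparison favours Drug R throughout, but the pooled figures favour Drug W. The question is whether to condition on viral load.
Viral load here is a post-treatment variable shaped by the drug; conditioning on it would introduce bias rather than remove it. The overall comparison is the causal one.
Pooled: Drug W 19.8% vs Drug R 41.7%; Drug W is lower overall.

decreases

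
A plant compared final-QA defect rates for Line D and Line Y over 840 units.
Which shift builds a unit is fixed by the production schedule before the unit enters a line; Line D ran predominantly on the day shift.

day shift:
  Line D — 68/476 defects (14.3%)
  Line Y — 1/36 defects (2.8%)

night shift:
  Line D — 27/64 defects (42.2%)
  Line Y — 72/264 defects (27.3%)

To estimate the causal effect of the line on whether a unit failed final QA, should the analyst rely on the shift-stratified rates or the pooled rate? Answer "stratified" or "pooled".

stratified

Nothing the line does changes shift; the imbalance is an allocation artefact. With shift also predicting the outcome, the pooled figure is confounded, and the within-stratum comparison is the causal one.
Within each level — day shift: 14.3% vs 2.8%; night shift: 42.2% vs 27.3% — Line Y is lower every time.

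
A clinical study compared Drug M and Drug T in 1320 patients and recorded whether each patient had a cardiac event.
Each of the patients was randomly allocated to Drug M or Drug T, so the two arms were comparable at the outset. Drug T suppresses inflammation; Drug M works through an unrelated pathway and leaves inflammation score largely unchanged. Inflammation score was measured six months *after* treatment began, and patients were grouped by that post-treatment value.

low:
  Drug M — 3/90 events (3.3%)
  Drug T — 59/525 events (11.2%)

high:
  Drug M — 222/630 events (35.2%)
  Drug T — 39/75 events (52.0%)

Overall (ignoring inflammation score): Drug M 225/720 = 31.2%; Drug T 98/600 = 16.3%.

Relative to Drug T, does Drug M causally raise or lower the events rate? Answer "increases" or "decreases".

Because the drug influences inflammation score, inflammation score is a post-treatment mediator, not a confounder. Stratifying on it would bias the estimate; the causal effect is the crude pooled difference.
Pooled: Drug M 31.2% vs Drug T 16.3%; Drug T is lower overall.

increases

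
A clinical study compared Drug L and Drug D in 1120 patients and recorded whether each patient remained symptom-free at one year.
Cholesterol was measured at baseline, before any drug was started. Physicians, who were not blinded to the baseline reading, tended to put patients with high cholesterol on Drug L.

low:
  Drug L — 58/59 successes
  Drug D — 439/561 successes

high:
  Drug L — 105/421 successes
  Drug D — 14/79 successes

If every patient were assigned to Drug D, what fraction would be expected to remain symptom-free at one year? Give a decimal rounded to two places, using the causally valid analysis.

Drug L is higher inside every cholesterol stratum but Drug D is higher in aggregate. Whether to stratify depends on how cholesterol relates to the drug.
Here cholesterol is a common cause — it drives both which drug a case falls under and the outcome. The crude comparison mixes populations; the stratum-specific rates are the causally relevant ones.
Standardising Drug D to the population cholesterol mix: 0.554·439/561 + 0.446·14/79 = 0.512.

0.51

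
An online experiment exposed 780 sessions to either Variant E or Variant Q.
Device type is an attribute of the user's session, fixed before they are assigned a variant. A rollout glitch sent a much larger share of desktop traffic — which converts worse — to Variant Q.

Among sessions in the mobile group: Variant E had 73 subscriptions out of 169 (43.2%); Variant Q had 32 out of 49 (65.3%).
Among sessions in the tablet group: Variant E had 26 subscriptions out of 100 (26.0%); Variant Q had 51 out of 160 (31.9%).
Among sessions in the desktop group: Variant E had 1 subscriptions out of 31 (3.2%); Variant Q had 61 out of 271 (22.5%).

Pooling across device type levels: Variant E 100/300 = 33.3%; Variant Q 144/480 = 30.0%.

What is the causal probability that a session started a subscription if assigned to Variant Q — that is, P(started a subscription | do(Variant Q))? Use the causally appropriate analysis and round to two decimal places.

Device type differs across variants for reasons unrelated to any effect of the variant itself, and it separately predicts the outcome — a classic confounder. We must compare within device type levels.
Standardising Variant Q to the population device type mix: 0.279·32/49 + 0.333·51/160 + 0.387·61/271 = 0.376.

0.38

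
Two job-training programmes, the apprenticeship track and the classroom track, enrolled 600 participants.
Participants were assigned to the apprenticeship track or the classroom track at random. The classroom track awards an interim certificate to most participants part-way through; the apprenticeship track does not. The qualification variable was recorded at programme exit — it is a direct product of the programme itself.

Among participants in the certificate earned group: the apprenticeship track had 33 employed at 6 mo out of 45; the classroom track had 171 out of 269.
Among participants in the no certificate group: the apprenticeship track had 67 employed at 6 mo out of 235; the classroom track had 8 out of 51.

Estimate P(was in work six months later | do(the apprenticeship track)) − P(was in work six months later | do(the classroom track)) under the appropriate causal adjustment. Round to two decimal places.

-0.20

The stratified and pooled comparisons disagree (the apprenticeship track wins within each qualification attained during the programme; the classroom track wins overall), so the answer turns on the causal role of qualification attained during the programme.
Qualification attained during the programme lies on the pathway programme → qualification attained during the programme → outcome, so adjusting for it blocks the indirect effect. For the total causal effect of programme, use the unadjusted pooled rates.
The causal difference is the pooled difference: 0.357 − 0.559 = -0.202.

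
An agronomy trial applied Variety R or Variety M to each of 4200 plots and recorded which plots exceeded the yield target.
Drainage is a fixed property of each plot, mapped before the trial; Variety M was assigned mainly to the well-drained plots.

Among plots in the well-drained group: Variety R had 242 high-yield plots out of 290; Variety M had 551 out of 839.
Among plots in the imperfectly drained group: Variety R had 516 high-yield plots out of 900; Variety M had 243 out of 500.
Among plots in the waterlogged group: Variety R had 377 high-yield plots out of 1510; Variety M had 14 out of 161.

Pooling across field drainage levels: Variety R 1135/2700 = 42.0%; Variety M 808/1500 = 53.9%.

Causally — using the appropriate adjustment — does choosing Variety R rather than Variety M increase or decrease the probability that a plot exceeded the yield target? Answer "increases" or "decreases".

increases

The stratified and pooled comparisons disagree (Variety R wins within each field drainage; Variety M wins overall), so the answer turns on the causal role of field drainage.
Here field drainage is a common cause — it drives both which variety a case falls under and the outcome. The crude comparison mixes populations; the stratum-specific rates are the causally relevant ones.
Within each level — well-drained: 83.4% vs 65.7%; imperfectly drained: 57.3% vs 48.6%; waterlogged: 25.0% vs 8.7% — Variety R is higher every time.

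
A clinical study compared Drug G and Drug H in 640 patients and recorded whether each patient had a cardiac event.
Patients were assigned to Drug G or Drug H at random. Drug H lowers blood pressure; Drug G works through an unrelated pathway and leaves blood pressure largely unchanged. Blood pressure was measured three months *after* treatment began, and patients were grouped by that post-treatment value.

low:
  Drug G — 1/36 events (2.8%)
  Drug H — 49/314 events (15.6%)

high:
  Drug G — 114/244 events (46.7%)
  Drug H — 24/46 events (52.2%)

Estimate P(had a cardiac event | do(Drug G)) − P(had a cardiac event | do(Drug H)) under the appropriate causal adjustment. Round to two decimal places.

+0.21

The distribution of blood pressure is itself part of what the drug does — it is an intermediate outcome. Holding it fixed would remove that part of the effect; the total effect is the pooled difference.
The causal difference is the pooled difference: 0.411 − 0.203 = +0.208.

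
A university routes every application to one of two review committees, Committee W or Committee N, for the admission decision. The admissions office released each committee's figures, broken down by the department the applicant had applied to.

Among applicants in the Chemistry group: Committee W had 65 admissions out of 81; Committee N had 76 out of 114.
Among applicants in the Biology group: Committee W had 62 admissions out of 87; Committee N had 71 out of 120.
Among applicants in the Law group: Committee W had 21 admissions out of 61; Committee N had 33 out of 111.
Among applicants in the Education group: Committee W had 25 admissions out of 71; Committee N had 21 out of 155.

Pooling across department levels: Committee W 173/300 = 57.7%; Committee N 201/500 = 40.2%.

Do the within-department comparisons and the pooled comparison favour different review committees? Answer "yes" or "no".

no

Within each department level (Chemistry 80.2% vs 66.7%; Biology 71.3% vs 59.2%; Law 34.4% vs 29.7%; Education 35.2% vs 13.5%), Committee W has the higher rate every time. Pooled: 57.7% vs 40.2% — Committee W has the higher rate overall. They agree.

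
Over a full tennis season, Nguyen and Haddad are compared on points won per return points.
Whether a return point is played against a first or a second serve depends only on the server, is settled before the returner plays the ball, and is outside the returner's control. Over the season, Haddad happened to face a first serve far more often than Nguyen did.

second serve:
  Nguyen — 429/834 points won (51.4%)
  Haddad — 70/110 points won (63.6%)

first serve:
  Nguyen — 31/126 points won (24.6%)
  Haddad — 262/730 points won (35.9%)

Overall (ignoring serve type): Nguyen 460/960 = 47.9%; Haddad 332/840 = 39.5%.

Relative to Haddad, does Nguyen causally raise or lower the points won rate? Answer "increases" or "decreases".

decreases

Serve type differs across players for reasons unrelated to any effect of the player itself, and it separately predicts the outcome — a classic confounder. We must compare within serve type levels.
Within each level — second serve: 51.4% vs 63.6%; first serve: 24.6% vs 35.9% — Haddad is higher every time.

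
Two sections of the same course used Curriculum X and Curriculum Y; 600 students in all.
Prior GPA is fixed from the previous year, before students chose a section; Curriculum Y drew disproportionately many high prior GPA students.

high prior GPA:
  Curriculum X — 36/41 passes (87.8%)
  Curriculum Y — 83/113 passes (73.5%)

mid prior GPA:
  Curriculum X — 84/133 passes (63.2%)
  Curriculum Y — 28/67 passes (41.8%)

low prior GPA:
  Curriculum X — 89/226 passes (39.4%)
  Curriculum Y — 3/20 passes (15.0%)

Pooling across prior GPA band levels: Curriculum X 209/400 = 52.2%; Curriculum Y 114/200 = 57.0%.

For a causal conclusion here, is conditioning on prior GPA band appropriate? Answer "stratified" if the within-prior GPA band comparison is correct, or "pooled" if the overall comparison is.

The stratified and pooled comparisons disagree (Curriculum X wins within each prior GPA band; Curriculum Y wins overall), so the answer turns on the causal role of prior GPA band.
Prior GPA band differs across teaching methods for reasons unrelated to any effect of the teaching method itself, and it separately predicts the outcome — a classic confounder. We must compare within prior GPA band levels.
Within each level — high prior GPA: 87.8% vs 73.5%; mid prior GPA: 63.2% vs 41.8%; low prior GPA: 39.4% vs 15.0% — Curriculum X is higher every time.

stratified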